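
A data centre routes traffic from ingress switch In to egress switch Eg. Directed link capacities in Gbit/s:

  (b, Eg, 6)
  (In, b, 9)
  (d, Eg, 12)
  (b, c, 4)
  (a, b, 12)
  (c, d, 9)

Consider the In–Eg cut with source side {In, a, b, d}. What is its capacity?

Edges leaving {In, a, b, d}: b→c (4), b→Eg (6), d→Eg (12).
Cut capacity = 4 + 6 + 12 = 22.

22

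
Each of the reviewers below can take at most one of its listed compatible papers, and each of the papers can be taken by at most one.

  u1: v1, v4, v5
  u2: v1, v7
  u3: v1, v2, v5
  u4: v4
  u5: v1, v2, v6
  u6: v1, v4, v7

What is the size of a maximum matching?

Unit-capacity flow: source→left, listed edges, right→sink; max matching = max flow.
Augmenting path u1→v1 (+1); matched 1.
Augmenting path u2→v7 (+1); matched 2.
Augmenting path u3→v2 (+1); matched 3.
Augmenting path u4→v4 (+1); matched 4.
Augmenting path u5→v6 (+1); matched 5.
Augmenting path u6→v1→u1→v5 (+1); matched 6.
No augmenting path remains; maximum matching = 6.
König certificate: {u1, u2, u3, u4, u5, u6} is a vertex cover of size 6 (every listed pair touches it), so no matching can be larger.

6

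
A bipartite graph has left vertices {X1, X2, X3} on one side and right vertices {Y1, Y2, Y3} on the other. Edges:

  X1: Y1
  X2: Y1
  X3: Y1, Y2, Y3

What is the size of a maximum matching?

2

Unit-capacity flow: source→left, listed edges, right→sink; max matching = max flow.
Augmenting path X1→Y1 (+1); matched 1.
Augmenting path X3→Y2 (+1); matched 2.
No augmenting path remains; maximum matching = 2.
König certificate: {X3, Y1} is a vertex cover of size 2 (every listed pair touches it), so no matching can be larger.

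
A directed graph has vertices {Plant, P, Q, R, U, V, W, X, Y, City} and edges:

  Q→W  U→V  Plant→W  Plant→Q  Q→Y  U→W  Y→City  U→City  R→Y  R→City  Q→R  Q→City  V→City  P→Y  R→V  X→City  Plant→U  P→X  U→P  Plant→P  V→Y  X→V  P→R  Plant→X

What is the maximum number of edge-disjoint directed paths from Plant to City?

4

Assign every edge capacity 1; by Menger, the answer equals the max flow.
Path Plant→Q→City (+1); total 1.
Path Plant→U→City (+1); total 2.
Path Plant→X→City (+1); total 3.
Path Plant→P→R→City (+1); total 4.
No residual Plant→City path; max flow = 4.
Certifying cut of size 4: {Plant→P, Plant→Q, Plant→U, Plant→X}.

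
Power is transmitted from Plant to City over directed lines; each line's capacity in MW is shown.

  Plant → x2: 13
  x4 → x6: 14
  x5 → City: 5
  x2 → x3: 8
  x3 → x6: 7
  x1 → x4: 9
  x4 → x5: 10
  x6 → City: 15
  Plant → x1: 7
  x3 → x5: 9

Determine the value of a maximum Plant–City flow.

15

Augment Plant→x1→x4→x5→City: bottleneck 5, flow now 5.
Augment Plant→x1→x4→x6→City: bottleneck 2, flow now 7.
Augment Plant→x2→x3→x6→City: bottleneck 7, flow now 14.
Augment Plant→x2→x3→x5→x4→x6→City: bottleneck 1, flow now 15. (uses reverse residual edge)
No augmenting path remains; maximum flow = 15.
In the residual graph, reachable from Plant: {Plant, x2}.
Min-cut edges: Plant→x1 (7), x2→x3 (8); capacity 7 + 8 = 15.
This cut is saturated, so no flow can exceed 15.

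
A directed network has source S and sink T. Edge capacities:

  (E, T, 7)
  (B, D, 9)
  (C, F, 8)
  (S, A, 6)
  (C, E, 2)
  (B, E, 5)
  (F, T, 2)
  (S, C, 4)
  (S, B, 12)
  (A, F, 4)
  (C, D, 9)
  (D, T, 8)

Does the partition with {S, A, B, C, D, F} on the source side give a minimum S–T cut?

Given cut capacity: 5 + 2 + 8 + 2 = 17.
Augment S→A→F→T: bottleneck 2, flow now 2.
Augment S→B→D→T: bottleneck 8, flow now 10.
Augment S→B→E→T: bottleneck 4, flow now 14.
Augment S→C→E→T: bottleneck 2, flow now 16.
Augment S→C→D→B→E→T: bottleneck 1, flow now 17. (uses reverse residual edge)
No augmenting path remains; maximum flow = 17.
Cut capacity 17 equals the max flow, so it is a minimum cut.

Yes — it is a minimum cut (capacity 17).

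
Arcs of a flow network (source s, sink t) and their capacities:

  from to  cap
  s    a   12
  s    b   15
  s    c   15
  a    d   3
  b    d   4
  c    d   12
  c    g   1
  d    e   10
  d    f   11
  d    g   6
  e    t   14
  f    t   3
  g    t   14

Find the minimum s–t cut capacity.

Augment s→c→g→t: bottleneck 1, flow now 1.
Augment s→a→d→e→t: bottleneck 3, flow now 4.
Augment s→b→d→e→t: bottleneck 4, flow now 8.
Augment s→c→d→e→t: bottleneck 3, flow now 11.
Augment s→c→d→f→t: bottleneck 3, flow now 14.
Augment s→c→d→g→t: bottleneck 6, flow now 20.
No augmenting path remains; maximum flow = 20.
By max-flow min-cut, the minimum cut capacity equals the max flow.
In the residual graph, reachable from s: {s, a, b, c}.
Min-cut edges: a→d (3), b→d (4), c→d (12), c→g (1); capacity 3 + 4 + 12 + 1 = 20.

20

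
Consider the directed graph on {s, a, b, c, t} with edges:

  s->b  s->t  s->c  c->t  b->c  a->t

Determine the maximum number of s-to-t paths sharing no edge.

2

Assign every edge capacity 1; by Menger, the answer equals the max flow.
Path s→t (+1); total 1.
Path s→c→t (+1); total 2.
No residual s→t path; max flow = 2.
Certifying cut of size 2: {c→t, s→t}.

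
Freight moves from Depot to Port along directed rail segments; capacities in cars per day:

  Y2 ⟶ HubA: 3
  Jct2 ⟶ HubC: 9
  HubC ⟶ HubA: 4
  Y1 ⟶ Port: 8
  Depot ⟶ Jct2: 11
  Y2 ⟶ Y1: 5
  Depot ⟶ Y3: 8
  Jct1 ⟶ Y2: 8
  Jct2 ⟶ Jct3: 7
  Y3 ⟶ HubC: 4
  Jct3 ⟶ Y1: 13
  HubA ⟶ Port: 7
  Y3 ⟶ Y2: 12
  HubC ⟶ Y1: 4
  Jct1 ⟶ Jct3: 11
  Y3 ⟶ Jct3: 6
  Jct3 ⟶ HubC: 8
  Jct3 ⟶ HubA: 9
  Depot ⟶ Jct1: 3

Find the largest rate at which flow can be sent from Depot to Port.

15

Augment Depot→Jct2→HubC→Y1→Port: bottleneck 4, flow now 4.
Augment Depot→Jct2→HubC→HubA→Port: bottleneck 4, flow now 8.
Augment Depot→Jct2→Jct3→Y1→Port: bottleneck 3, flow now 11.
Augment Depot→Jct1→Y2→Y1→Port: bottleneck 1, flow now 12.
Augment Depot→Jct1→Y2→HubA→Port: bottleneck 2, flow now 14.
Augment Depot→Y3→Y2→HubA→Port: bottleneck 1, flow now 15.
No augmenting path remains; maximum flow = 15.
In the residual graph, reachable from Depot: {Depot, Jct2, Jct1, Y3, HubC, Y2, Jct3, Y1, HubA}.
Min-cut edges: Y1→Port (8), HubA→Port (7); capacity 8 + 7 = 15.
This cut is saturated, so no flow can exceed 15.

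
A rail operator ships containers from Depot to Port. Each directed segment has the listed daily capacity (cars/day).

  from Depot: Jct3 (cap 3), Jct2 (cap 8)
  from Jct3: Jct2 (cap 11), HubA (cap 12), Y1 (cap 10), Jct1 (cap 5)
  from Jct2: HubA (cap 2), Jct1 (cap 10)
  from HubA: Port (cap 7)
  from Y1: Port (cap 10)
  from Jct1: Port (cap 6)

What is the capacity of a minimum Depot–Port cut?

Augment Depot→Jct3→HubA→Port: bottleneck 3, flow now 3.
Augment Depot→Jct2→HubA→Port: bottleneck 2, flow now 5.
Augment Depot→Jct2→Jct1→Port: bottleneck 6, flow now 11.
No augmenting path remains; maximum flow = 11.
By max-flow min-cut, the minimum cut capacity equals the max flow.
In the residual graph, reachable from Depot: {Depot}.
Min-cut edges: Depot→Jct3 (3), Depot→Jct2 (8); capacity 3 + 8 = 11.

11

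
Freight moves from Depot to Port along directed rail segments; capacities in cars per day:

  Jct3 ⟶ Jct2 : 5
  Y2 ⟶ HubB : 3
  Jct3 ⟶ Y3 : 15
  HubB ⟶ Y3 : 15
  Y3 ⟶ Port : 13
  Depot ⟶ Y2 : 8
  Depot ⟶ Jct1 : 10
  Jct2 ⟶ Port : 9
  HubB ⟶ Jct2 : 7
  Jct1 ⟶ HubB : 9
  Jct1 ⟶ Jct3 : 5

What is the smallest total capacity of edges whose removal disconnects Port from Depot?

13

Augment Depot→Y2→HubB→Jct2→Port: bottleneck 3, flow now 3.
Augment Depot→Jct1→HubB→Jct2→Port: bottleneck 4, flow now 7.
Augment Depot→Jct1→HubB→Y3→Port: bottleneck 5, flow now 12.
Augment Depot→Jct1→Jct3→Jct2→Port: bottleneck 1, flow now 13.
No augmenting path remains; maximum flow = 13.
By max-flow min-cut, the minimum cut capacity equals the max flow.
In the residual graph, reachable from Depot: {Depot, Y2}.
Min-cut edges: Depot→Jct1 (10), Y2→HubB (3); capacity 10 + 3 = 13.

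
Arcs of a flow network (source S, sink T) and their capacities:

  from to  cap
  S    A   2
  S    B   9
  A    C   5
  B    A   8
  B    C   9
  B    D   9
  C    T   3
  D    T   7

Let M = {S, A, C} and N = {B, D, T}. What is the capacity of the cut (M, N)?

12

Edges leaving {S, A, C}: S→B (9), C→T (3).
Cut capacity = 9 + 3 = 12.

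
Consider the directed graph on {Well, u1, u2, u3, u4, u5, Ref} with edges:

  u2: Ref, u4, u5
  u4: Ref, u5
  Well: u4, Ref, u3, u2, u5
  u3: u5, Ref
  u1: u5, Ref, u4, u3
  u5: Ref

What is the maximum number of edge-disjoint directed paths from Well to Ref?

5

Assign every edge capacity 1; by Menger, the answer equals the max flow.
Path Well→Ref (+1); total 1.
Path Well→u2→Ref (+1); total 2.
Path Well→u3→Ref (+1); total 3.
Path Well→u4→Ref (+1); total 4.
Path Well→u5→Ref (+1); total 5.
No residual Well→Ref path; max flow = 5.
Certifying cut of size 5: {Well→Ref, Well→u2, Well→u3, Well→u4, Well→u5}.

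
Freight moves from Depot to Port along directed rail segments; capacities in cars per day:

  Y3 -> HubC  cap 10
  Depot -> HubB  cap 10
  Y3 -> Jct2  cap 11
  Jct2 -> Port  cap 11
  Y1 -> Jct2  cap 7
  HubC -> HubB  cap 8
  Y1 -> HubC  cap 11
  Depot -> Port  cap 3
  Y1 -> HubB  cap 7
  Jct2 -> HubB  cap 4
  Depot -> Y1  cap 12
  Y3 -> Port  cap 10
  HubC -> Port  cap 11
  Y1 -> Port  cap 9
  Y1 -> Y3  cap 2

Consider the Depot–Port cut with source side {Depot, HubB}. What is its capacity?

15

Edges leaving {Depot, HubB}: Depot→Y1 (12), Depot→Port (3).
Cut capacity = 12 + 3 = 15.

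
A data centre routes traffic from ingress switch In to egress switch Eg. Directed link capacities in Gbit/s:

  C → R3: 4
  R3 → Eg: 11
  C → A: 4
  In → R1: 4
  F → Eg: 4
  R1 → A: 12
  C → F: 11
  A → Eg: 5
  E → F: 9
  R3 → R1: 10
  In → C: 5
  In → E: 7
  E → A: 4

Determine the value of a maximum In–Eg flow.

13

Augment In→E→F→Eg: bottleneck 4, flow now 4.
Augment In→E→A→Eg: bottleneck 3, flow now 7.
Augment In→C→A→Eg: bottleneck 2, flow now 9.
Augment In→C→R3→Eg: bottleneck 3, flow now 12.
Augment In→R1→A→C→R3→Eg: bottleneck 1, flow now 13. (uses reverse residual edge)
No augmenting path remains; maximum flow = 13.
In the residual graph, reachable from In: {In, E, C, R1, F, A}.
Min-cut edges: C→R3 (4), F→Eg (4), A→Eg (5); capacity 4 + 4 + 5 = 13.
This cut is saturated, so no flow can exceed 13.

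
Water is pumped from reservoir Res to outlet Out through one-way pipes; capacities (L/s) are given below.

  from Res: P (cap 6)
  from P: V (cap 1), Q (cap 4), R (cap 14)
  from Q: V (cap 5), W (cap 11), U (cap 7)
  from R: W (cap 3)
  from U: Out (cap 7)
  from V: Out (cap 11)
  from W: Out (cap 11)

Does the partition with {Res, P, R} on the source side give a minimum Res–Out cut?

No — its capacity is 8, but the minimum cut has capacity 6.

Given cut capacity: 4 + 1 + 3 = 8.
Augment Res→P→V→Out: bottleneck 1, flow now 1.
Augment Res→P→Q→U→Out: bottleneck 4, flow now 5.
Augment Res→P→R→W→Out: bottleneck 1, flow now 6.
No augmenting path remains; maximum flow = 6.
In the residual graph, reachable from Res: {Res}.
Min-cut edges: Res→P (6); capacity 6 = 6.
Cut capacity 8 exceeds the max flow 6, so it is not minimum.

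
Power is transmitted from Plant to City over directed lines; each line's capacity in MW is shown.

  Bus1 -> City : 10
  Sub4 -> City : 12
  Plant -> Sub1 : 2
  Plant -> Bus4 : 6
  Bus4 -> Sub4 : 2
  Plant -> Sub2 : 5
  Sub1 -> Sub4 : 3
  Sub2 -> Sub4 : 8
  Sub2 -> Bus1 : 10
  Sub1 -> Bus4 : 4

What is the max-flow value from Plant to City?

Augment Plant→Sub2→Sub4→City: bottleneck 5, flow now 5.
Augment Plant→Sub1→Sub4→City: bottleneck 2, flow now 7.
Augment Plant→Bus4→Sub4→City: bottleneck 2, flow now 9.
No augmenting path remains; maximum flow = 9.
In the residual graph, reachable from Plant: {Plant, Bus4}.
Min-cut edges: Plant→Sub2 (5), Plant→Sub1 (2), Bus4→Sub4 (2); capacity 5 + 2 + 2 = 9.
This cut is saturated, so no flow can exceed 9.

9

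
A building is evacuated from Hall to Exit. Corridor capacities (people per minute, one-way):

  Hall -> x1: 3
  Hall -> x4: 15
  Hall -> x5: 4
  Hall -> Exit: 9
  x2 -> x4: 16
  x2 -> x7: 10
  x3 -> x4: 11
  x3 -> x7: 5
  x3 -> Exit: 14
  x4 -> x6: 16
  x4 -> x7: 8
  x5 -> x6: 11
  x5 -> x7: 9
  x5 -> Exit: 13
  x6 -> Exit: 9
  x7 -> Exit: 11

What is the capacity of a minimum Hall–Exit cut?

28

Augment Hall→Exit: bottleneck 9, flow now 9.
Augment Hall→x5→Exit: bottleneck 4, flow now 13.
Augment Hall→x4→x6→Exit: bottleneck 9, flow now 22.
Augment Hall→x4→x7→Exit: bottleneck 6, flow now 28.
No augmenting path remains; maximum flow = 28.
By max-flow min-cut, the minimum cut capacity equals the max flow.
In the residual graph, reachable from Hall: {Hall, x1}.
Min-cut edges: Hall→x4 (15), Hall→x5 (4), Hall→Exit (9); capacity 15 + 4 + 9 = 28.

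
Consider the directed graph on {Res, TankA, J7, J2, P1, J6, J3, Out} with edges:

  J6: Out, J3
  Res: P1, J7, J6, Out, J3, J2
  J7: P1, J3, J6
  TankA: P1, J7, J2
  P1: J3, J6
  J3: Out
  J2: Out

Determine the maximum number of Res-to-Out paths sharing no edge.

Assign every edge capacity 1; by Menger, the answer equals the max flow.
Path Res→Out (+1); total 1.
Path Res→J2→Out (+1); total 2.
Path Res→J6→Out (+1); total 3.
Path Res→J3→Out (+1); total 4.
No residual Res→Out path; max flow = 4.
Certifying cut of size 4: {J3→Out, J6→Out, Res→J2, Res→Out}.

4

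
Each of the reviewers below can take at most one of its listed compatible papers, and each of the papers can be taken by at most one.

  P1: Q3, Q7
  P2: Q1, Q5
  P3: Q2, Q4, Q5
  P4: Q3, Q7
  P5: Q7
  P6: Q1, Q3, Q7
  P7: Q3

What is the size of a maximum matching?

5

Unit-capacity flow: source→left, listed edges, right→sink; max matching = max flow.
Augmenting path P1→Q3 (+1); matched 1.
Augmenting path P2→Q1 (+1); matched 2.
Augmenting path P3→Q2 (+1); matched 3.
Augmenting path P4→Q7 (+1); matched 4.
Augmenting path P6→Q1→P2→Q5 (+1); matched 5.
No augmenting path remains; maximum matching = 5.
König certificate: {P2, P3, P6, Q3, Q7} is a vertex cover of size 5 (every listed pair touches it), so no matching can be larger.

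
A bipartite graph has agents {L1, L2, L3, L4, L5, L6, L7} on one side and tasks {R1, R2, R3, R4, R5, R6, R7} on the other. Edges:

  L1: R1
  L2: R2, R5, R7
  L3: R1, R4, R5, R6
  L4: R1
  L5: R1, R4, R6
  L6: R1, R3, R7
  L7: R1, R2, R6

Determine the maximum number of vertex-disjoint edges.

Unit-capacity flow: source→left, listed edges, right→sink; max matching = max flow.
Augmenting path L1→R1 (+1); matched 1.
Augmenting path L2→R2 (+1); matched 2.
Augmenting path L3→R4 (+1); matched 3.
Augmenting path L5→R6 (+1); matched 4.
Augmenting path L6→R3 (+1); matched 5.
Augmenting path L7→R2→L2→R5 (+1); matched 6.
No augmenting path remains; maximum matching = 6.
König certificate: {L2, L3, L5, L6, L7, R1} is a vertex cover of size 6 (every listed pair touches it), so no matching can be larger.

6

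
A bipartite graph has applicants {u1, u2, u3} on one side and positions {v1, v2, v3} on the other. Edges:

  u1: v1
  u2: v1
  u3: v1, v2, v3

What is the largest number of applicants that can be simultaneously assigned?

Unit-capacity flow: source→left, listed edges, right→sink; max matching = max flow.
Augmenting path u1→v1 (+1); matched 1.
Augmenting path u3→v2 (+1); matched 2.
No augmenting path remains; maximum matching = 2.
König certificate: {u3, v1} is a vertex cover of size 2 (every listed pair touches it), so no matching can be larger.

2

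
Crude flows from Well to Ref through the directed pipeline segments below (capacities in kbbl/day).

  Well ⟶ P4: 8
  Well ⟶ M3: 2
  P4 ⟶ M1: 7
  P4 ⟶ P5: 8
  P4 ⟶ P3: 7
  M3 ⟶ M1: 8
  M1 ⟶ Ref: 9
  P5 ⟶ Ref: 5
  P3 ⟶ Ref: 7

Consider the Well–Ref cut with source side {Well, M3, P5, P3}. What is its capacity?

Edges leaving {Well, M3, P5, P3}: Well→P4 (8), M3→M1 (8), P5→Ref (5), P3→Ref (7).
Cut capacity = 8 + 8 + 5 + 7 = 28.

28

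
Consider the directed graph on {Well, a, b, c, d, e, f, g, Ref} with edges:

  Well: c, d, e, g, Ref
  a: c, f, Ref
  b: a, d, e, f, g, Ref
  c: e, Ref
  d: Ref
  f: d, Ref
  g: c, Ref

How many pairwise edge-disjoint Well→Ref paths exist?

Assign every edge capacity 1; by Menger, the answer equals the max flow.
Path Well→Ref (+1); total 1.
Path Well→c→Ref (+1); total 2.
Path Well→d→Ref (+1); total 3.
Path Well→g→Ref (+1); total 4.
No residual Well→Ref path; max flow = 4.
Certifying cut of size 4: {Well→Ref, Well→c, Well→d, Well→g}.

4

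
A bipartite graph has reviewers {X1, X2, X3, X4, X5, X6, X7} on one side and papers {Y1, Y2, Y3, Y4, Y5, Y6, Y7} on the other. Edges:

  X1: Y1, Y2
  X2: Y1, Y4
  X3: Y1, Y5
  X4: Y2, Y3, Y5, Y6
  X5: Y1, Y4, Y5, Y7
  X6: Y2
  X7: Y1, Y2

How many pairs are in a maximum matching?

Unit-capacity flow: source→left, listed edges, right→sink; max matching = max flow.
Augmenting path X1→Y1 (+1); matched 1.
Augmenting path X2→Y4 (+1); matched 2.
Augmenting path X3→Y5 (+1); matched 3.
Augmenting path X4→Y2 (+1); matched 4.
Augmenting path X5→Y7 (+1); matched 5.
Augmenting path X6→Y2→X4→Y3 (+1); matched 6.
No augmenting path remains; maximum matching = 6.
König certificate: {X2, X3, X4, X5, Y1, Y2} is a vertex cover of size 6 (every listed pair touches it), so no matching can be larger.

6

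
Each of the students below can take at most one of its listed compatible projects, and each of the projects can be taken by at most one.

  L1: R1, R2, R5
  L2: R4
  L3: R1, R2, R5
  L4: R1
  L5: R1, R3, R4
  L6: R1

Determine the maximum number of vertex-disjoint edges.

5

Unit-capacity flow: source→left, listed edges, right→sink; max matching = max flow.
Augmenting path L1→R1 (+1); matched 1.
Augmenting path L2→R4 (+1); matched 2.
Augmenting path L3→R2 (+1); matched 3.
Augmenting path L5→R3 (+1); matched 4.
Augmenting path L4→R1→L1→R5 (+1); matched 5.
No augmenting path remains; maximum matching = 5.
König certificate: {L1, L2, L3, L5, R1} is a vertex cover of size 5 (every listed pair touches it), so no matching can be larger.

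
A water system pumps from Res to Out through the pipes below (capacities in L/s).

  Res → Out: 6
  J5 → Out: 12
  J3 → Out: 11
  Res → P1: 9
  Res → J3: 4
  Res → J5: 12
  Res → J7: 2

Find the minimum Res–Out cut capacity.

22

Augment Res→Out: bottleneck 6, flow now 6.
Augment Res→J5→Out: bottleneck 12, flow now 18.
Augment Res→J3→Out: bottleneck 4, flow now 22.
No augmenting path remains; maximum flow = 22.
By max-flow min-cut, the minimum cut capacity equals the max flow.
In the residual graph, reachable from Res: {Res, P1, J7}.
Min-cut edges: Res→J5 (12), Res→J3 (4), Res→Out (6); capacity 12 + 4 + 6 = 22.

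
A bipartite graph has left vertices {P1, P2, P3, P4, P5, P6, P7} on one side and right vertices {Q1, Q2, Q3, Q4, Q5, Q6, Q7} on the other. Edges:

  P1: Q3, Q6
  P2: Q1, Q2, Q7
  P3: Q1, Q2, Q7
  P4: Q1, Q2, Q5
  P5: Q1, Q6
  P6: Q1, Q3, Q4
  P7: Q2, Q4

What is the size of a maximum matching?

7

Unit-capacity flow: source→left, listed edges, right→sink; max matching = max flow.
Augmenting path P1→Q3 (+1); matched 1.
Augmenting path P2→Q1 (+1); matched 2.
Augmenting path P3→Q2 (+1); matched 3.
Augmenting path P4→Q5 (+1); matched 4.
Augmenting path P5→Q6 (+1); matched 5.
Augmenting path P6→Q4 (+1); matched 6.
Augmenting path P7→Q2→P3→Q7 (+1); matched 7.
No augmenting path remains; maximum matching = 7.
König certificate: {P1, P2, P3, P4, P5, P6, P7} is a vertex cover of size 7 (every listed pair touches it), so no matching can be larger.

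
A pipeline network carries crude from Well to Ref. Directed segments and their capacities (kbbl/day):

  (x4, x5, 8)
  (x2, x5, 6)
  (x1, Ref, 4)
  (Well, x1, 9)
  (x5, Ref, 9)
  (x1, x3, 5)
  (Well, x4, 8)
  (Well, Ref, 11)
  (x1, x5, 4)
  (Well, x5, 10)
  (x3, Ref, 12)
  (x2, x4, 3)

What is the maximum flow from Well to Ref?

29

Augment Well→Ref: bottleneck 11, flow now 11.
Augment Well→x1→Ref: bottleneck 4, flow now 15.
Augment Well→x5→Ref: bottleneck 9, flow now 24.
Augment Well→x1→x3→Ref: bottleneck 5, flow now 29.
No augmenting path remains; maximum flow = 29.
In the residual graph, reachable from Well: {Well, x4, x5}.
Min-cut edges: Well→x1 (9), Well→Ref (11), x5→Ref (9); capacity 9 + 11 + 9 = 29.
This cut is saturated, so no flow can exceed 29.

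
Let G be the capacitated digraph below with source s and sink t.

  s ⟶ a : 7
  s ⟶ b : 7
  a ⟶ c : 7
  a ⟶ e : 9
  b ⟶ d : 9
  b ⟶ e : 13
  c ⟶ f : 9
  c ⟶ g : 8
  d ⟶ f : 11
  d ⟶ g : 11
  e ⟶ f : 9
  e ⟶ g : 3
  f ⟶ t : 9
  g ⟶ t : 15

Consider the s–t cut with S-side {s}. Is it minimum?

Yes — it is a minimum cut (capacity 14).

Given cut capacity: 7 + 7 = 14.
Augment s→a→c→f→t: bottleneck 7, flow now 7.
Augment s→b→d→f→t: bottleneck 2, flow now 9.
Augment s→b→d→g→t: bottleneck 5, flow now 14.
No augmenting path remains; maximum flow = 14.
Cut capacity 14 equals the max flow, so it is a minimum cut.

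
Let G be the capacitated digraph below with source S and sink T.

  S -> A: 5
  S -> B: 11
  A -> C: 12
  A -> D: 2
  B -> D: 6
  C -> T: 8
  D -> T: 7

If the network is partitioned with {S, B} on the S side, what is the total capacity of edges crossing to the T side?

Edges leaving {S, B}: S→A (5), B→D (6).
Cut capacity = 5 + 6 = 11.

11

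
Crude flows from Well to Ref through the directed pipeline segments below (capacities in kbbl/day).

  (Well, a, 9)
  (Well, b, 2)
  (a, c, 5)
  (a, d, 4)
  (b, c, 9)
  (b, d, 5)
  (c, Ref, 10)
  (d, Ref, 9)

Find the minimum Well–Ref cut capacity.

Augment Well→a→c→Ref: bottleneck 5, flow now 5.
Augment Well→a→d→Ref: bottleneck 4, flow now 9.
Augment Well→b→c→Ref: bottleneck 2, flow now 11.
No augmenting path remains; maximum flow = 11.
By max-flow min-cut, the minimum cut capacity equals the max flow.
In the residual graph, reachable from Well: {Well}.
Min-cut edges: Well→a (9), Well→b (2); capacity 9 + 2 = 11.

11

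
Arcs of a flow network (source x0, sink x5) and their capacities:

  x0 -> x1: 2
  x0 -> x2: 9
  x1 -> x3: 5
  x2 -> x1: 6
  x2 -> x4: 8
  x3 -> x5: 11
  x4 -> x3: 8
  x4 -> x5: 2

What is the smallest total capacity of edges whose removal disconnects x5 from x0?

Augment x0→x1→x3→x5: bottleneck 2, flow now 2.
Augment x0→x2→x4→x5: bottleneck 2, flow now 4.
Augment x0→x2→x1→x3→x5: bottleneck 3, flow now 7.
Augment x0→x2→x4→x3→x5: bottleneck 4, flow now 11.
No augmenting path remains; maximum flow = 11.
By max-flow min-cut, the minimum cut capacity equals the max flow.
In the residual graph, reachable from x0: {x0}.
Min-cut edges: x0→x1 (2), x0→x2 (9); capacity 2 + 9 = 11.

11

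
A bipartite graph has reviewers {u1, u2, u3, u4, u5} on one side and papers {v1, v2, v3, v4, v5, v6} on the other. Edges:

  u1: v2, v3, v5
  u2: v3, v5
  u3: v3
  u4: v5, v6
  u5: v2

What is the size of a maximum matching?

Unit-capacity flow: source→left, listed edges, right→sink; max matching = max flow.
Augmenting path u1→v2 (+1); matched 1.
Augmenting path u2→v3 (+1); matched 2.
Augmenting path u4→v5 (+1); matched 3.
Augmenting path u3→v3→u2→v5→u4→v6 (+1); matched 4.
No augmenting path remains; maximum matching = 4.
König certificate: {u4, v2, v3, v5} is a vertex cover of size 4 (every listed pair touches it), so no matching can be larger.

4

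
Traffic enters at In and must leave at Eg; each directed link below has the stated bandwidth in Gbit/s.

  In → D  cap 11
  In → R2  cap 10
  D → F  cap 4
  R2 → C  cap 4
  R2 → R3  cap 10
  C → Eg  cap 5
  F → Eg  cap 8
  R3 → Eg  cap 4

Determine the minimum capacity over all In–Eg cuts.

Augment In→D→F→Eg: bottleneck 4, flow now 4.
Augment In→R2→C→Eg: bottleneck 4, flow now 8.
Augment In→R2→R3→Eg: bottleneck 4, flow now 12.
No augmenting path remains; maximum flow = 12.
By max-flow min-cut, the minimum cut capacity equals the max flow.
In the residual graph, reachable from In: {In, D, R2, R3}.
Min-cut edges: D→F (4), R2→C (4), R3→Eg (4); capacity 4 + 4 + 4 = 12.

12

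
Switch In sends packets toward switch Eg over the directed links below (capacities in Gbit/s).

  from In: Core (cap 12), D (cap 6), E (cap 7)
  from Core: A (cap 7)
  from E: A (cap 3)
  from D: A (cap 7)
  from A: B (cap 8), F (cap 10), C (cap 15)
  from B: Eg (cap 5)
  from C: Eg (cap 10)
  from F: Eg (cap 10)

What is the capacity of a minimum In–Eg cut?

16

Augment In→Core→A→B→Eg: bottleneck 5, flow now 5.
Augment In→Core→A→C→Eg: bottleneck 2, flow now 7.
Augment In→E→A→C→Eg: bottleneck 3, flow now 10.
Augment In→D→A→C→Eg: bottleneck 5, flow now 15.
Augment In→D→A→F→Eg: bottleneck 1, flow now 16.
No augmenting path remains; maximum flow = 16.
By max-flow min-cut, the minimum cut capacity equals the max flow.
In the residual graph, reachable from In: {In, Core, E}.
Min-cut edges: In→D (6), Core→A (7), E→A (3); capacity 6 + 7 + 3 = 16.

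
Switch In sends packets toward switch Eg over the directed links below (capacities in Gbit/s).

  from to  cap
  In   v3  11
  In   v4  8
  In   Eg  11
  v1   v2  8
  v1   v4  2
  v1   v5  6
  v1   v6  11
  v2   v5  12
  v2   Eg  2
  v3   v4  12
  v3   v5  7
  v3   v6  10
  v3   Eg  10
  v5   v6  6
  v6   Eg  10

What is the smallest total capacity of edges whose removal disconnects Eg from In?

Augment In→Eg: bottleneck 11, flow now 11.
Augment In→v3→Eg: bottleneck 10, flow now 21.
Augment In→v3→v6→Eg: bottleneck 1, flow now 22.
No augmenting path remains; maximum flow = 22.
By max-flow min-cut, the minimum cut capacity equals the max flow.
In the residual graph, reachable from In: {In, v4}.
Min-cut edges: In→v3 (11), In→Eg (11); capacity 11 + 11 = 22.

22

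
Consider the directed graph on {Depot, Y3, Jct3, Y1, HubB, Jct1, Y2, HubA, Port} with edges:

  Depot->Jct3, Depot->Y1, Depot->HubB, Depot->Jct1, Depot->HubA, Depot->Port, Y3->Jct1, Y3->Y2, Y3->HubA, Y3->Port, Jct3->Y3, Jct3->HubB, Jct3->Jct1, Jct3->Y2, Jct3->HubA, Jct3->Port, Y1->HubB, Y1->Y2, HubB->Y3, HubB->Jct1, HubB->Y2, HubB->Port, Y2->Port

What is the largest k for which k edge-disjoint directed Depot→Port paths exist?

Assign every edge capacity 1; by Menger, the answer equals the max flow.
Path Depot→Port (+1); total 1.
Path Depot→Jct3→Port (+1); total 2.
Path Depot→HubB→Port (+1); total 3.
Path Depot→Y1→Y2→Port (+1); total 4.
No residual Depot→Port path; max flow = 4.
Certifying cut of size 4: {Depot→HubB, Depot→Jct3, Depot→Port, Depot→Y1}.

4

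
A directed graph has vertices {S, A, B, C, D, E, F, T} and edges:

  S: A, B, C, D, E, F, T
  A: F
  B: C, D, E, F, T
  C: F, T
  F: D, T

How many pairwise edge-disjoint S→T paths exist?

4

Assign every edge capacity 1; by Menger, the answer equals the max flow.
Path S→T (+1); total 1.
Path S→B→T (+1); total 2.
Path S→C→T (+1); total 3.
Path S→F→T (+1); total 4.
No residual S→T path; max flow = 4.
Certifying cut of size 4: {F→T, S→B, S→C, S→T}.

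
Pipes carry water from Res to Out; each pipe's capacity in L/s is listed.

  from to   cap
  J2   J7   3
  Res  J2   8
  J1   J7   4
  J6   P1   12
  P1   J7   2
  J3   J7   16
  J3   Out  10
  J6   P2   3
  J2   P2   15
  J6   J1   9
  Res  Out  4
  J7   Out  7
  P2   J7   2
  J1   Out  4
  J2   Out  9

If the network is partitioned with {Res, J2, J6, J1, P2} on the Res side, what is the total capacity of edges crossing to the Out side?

Edges leaving {Res, J2, J6, J1, P2}: Res→Out (4), J2→J7 (3), J2→Out (9), J6→P1 (12), J1→J7 (4), J1→Out (4), P2→J7 (2).
Cut capacity = 4 + 3 + 9 + 12 + 4 + 4 + 2 = 38.

38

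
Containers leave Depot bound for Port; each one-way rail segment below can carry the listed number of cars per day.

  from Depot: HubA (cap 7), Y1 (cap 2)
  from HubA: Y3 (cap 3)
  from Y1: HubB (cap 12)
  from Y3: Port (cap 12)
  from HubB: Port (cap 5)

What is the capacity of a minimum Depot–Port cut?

5

Augment Depot→HubA→Y3→Port: bottleneck 3, flow now 3.
Augment Depot→Y1→HubB→Port: bottleneck 2, flow now 5.
No augmenting path remains; maximum flow = 5.
By max-flow min-cut, the minimum cut capacity equals the max flow.
In the residual graph, reachable from Depot: {Depot, HubA}.
Min-cut edges: Depot→Y1 (2), HubA→Y3 (3); capacity 2 + 3 = 5.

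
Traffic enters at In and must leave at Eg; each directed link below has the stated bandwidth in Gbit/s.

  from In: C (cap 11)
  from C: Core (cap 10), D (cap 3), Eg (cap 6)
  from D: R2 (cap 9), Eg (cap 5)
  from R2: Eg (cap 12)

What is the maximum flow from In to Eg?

9

Augment In→C→Eg: bottleneck 6, flow now 6.
Augment In→C→D→Eg: bottleneck 3, flow now 9.
No augmenting path remains; maximum flow = 9.
In the residual graph, reachable from In: {In, C, Core}.
Min-cut edges: C→D (3), C→Eg (6); capacity 3 + 6 = 9.
This cut is saturated, so no flow can exceed 9.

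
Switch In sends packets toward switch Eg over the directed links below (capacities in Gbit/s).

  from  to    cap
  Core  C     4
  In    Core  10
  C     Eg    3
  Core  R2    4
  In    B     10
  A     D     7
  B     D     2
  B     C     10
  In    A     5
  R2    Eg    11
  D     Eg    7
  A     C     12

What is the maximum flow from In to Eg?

14

Augment In→A→D→Eg: bottleneck 5, flow now 5.
Augment In→Core→R2→Eg: bottleneck 4, flow now 9.
Augment In→Core→C→Eg: bottleneck 3, flow now 12.
Augment In→B→D→Eg: bottleneck 2, flow now 14.
No augmenting path remains; maximum flow = 14.
In the residual graph, reachable from In: {In, Core, B, C}.
Min-cut edges: In→A (5), Core→R2 (4), B→D (2), C→Eg (3); capacity 5 + 4 + 2 + 3 = 14.
This cut is saturated, so no flow can exceed 14.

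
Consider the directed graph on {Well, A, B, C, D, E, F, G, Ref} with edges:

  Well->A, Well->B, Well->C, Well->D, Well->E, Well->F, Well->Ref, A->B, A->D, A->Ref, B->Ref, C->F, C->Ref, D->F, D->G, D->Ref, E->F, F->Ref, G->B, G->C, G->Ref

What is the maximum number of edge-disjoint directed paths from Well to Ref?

Assign every edge capacity 1; by Menger, the answer equals the max flow.
Path Well→Ref (+1); total 1.
Path Well→A→Ref (+1); total 2.
Path Well→B→Ref (+1); total 3.
Path Well→C→Ref (+1); total 4.
Path Well→D→Ref (+1); total 5.
Path Well→F→Ref (+1); total 6.
No residual Well→Ref path; max flow = 6.
Certifying cut of size 6: {F→Ref, Well→A, Well→B, Well→C, Well→D, Well→Ref}.

6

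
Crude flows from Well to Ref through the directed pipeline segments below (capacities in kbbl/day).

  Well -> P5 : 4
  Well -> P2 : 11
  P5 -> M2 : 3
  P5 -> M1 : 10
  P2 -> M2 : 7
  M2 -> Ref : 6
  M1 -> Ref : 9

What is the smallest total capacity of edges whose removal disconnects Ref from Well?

10

Augment Well→P5→M2→Ref: bottleneck 3, flow now 3.
Augment Well→P5→M1→Ref: bottleneck 1, flow now 4.
Augment Well→P2→M2→Ref: bottleneck 3, flow now 7.
Augment Well→P2→M2→P5→M1→Ref: bottleneck 3, flow now 10. (uses reverse residual edge)
No augmenting path remains; maximum flow = 10.
By max-flow min-cut, the minimum cut capacity equals the max flow.
In the residual graph, reachable from Well: {Well, P2, M2}.
Min-cut edges: Well→P5 (4), M2→Ref (6); capacity 4 + 6 = 10.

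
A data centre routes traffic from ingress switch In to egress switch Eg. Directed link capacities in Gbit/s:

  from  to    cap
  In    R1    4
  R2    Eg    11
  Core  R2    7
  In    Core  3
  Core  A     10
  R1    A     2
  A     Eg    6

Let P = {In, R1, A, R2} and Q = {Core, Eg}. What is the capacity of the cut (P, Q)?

Edges leaving {In, R1, A, R2}: In→Core (3), A→Eg (6), R2→Eg (11).
Cut capacity = 3 + 6 + 11 = 20.

20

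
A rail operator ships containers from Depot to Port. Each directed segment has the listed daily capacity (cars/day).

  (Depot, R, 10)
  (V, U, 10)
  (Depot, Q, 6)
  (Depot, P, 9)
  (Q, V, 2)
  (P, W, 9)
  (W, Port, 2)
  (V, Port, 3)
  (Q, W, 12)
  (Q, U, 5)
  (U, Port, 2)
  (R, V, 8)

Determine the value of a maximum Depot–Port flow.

Augment Depot→P→W→Port: bottleneck 2, flow now 2.
Augment Depot→Q→U→Port: bottleneck 2, flow now 4.
Augment Depot→Q→V→Port: bottleneck 2, flow now 6.
Augment Depot→R→V→Port: bottleneck 1, flow now 7.
No augmenting path remains; maximum flow = 7.
In the residual graph, reachable from Depot: {Depot, P, Q, R, U, V, W}.
Min-cut edges: U→Port (2), V→Port (3), W→Port (2); capacity 2 + 3 + 2 = 7.
This cut is saturated, so no flow can exceed 7.

7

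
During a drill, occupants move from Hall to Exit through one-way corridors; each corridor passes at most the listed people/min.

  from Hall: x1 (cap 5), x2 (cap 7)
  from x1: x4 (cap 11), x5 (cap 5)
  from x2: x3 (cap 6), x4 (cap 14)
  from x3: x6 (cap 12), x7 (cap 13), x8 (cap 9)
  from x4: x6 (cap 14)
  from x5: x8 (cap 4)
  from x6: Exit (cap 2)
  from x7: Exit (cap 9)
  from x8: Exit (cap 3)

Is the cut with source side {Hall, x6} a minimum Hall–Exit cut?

Given cut capacity: 5 + 7 + 2 = 14.
Augment Hall→x1→x4→x6→Exit: bottleneck 2, flow now 2.
Augment Hall→x1→x5→x8→Exit: bottleneck 3, flow now 5.
Augment Hall→x2→x3→x7→Exit: bottleneck 6, flow now 11.
No augmenting path remains; maximum flow = 11.
In the residual graph, reachable from Hall: {Hall, x1, x2, x4, x5, x6, x8}.
Min-cut edges: x2→x3 (6), x6→Exit (2), x8→Exit (3); capacity 6 + 2 + 3 = 11.
Cut capacity 14 exceeds the max flow 11, so it is not minimum.

No — its capacity is 14, but the minimum cut has capacity 11.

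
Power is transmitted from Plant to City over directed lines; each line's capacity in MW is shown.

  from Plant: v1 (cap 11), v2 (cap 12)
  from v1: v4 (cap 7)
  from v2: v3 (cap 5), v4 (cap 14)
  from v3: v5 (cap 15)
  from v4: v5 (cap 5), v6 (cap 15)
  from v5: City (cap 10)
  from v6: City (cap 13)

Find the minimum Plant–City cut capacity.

Augment Plant→v1→v4→v5→City: bottleneck 5, flow now 5.
Augment Plant→v1→v4→v6→City: bottleneck 2, flow now 7.
Augment Plant→v2→v3→v5→City: bottleneck 5, flow now 12.
Augment Plant→v2→v4→v6→City: bottleneck 7, flow now 19.
No augmenting path remains; maximum flow = 19.
By max-flow min-cut, the minimum cut capacity equals the max flow.
In the residual graph, reachable from Plant: {Plant, v1}.
Min-cut edges: Plant→v2 (12), v1→v4 (7); capacity 12 + 7 = 19.

19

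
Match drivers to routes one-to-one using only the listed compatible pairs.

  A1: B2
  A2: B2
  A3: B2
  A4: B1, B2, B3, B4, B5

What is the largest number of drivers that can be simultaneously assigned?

Unit-capacity flow: source→left, listed edges, right→sink; max matching = max flow.
Augmenting path A1→B2 (+1); matched 1.
Augmenting path A4→B1 (+1); matched 2.
No augmenting path remains; maximum matching = 2.
König certificate: {A4, B2} is a vertex cover of size 2 (every listed pair touches it), so no matching can be larger.

2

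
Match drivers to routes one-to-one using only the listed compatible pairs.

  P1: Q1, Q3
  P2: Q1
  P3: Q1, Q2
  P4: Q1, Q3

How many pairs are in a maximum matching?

3

Unit-capacity flow: source→left, listed edges, right→sink; max matching = max flow.
Augmenting path P1→Q1 (+1); matched 1.
Augmenting path P3→Q2 (+1); matched 2.
Augmenting path P4→Q3 (+1); matched 3.
No augmenting path remains; maximum matching = 3.
König certificate: {P3, Q1, Q3} is a vertex cover of size 3 (every listed pair touches it), so no matching can be larger.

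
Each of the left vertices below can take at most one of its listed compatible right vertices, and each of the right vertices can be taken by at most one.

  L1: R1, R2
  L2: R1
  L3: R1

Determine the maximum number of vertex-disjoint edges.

2

Unit-capacity flow: source→left, listed edges, right→sink; max matching = max flow.
Augmenting path L1→R1 (+1); matched 1.
Augmenting path L2→R1→L1→R2 (+1); matched 2.
No augmenting path remains; maximum matching = 2.
König certificate: {L1, R1} is a vertex cover of size 2 (every listed pair touches it), so no matching can be larger.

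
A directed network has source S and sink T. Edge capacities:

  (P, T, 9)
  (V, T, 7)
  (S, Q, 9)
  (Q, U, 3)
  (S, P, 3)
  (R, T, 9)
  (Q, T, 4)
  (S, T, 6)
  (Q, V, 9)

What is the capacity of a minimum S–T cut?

Augment S→T: bottleneck 6, flow now 6.
Augment S→P→T: bottleneck 3, flow now 9.
Augment S→Q→T: bottleneck 4, flow now 13.
Augment S→Q→V→T: bottleneck 5, flow now 18.
No augmenting path remains; maximum flow = 18.
By max-flow min-cut, the minimum cut capacity equals the max flow.
In the residual graph, reachable from S: {S}.
Min-cut edges: S→P (3), S→Q (9), S→T (6); capacity 3 + 9 + 6 = 18.

18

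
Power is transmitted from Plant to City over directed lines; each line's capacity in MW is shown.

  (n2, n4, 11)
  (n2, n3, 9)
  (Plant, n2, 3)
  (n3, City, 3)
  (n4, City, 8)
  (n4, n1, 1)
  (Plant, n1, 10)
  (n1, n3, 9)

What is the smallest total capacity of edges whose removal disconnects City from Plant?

6

Augment Plant→n1→n3→City: bottleneck 3, flow now 3.
Augment Plant→n2→n4→City: bottleneck 3, flow now 6.
No augmenting path remains; maximum flow = 6.
By max-flow min-cut, the minimum cut capacity equals the max flow.
In the residual graph, reachable from Plant: {Plant, n1, n3}.
Min-cut edges: Plant→n2 (3), n3→City (3); capacity 3 + 3 = 6.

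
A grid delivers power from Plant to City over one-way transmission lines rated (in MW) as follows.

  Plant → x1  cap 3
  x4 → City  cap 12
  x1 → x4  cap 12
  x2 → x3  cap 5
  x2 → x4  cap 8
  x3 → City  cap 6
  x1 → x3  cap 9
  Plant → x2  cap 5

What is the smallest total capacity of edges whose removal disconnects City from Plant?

8

Augment Plant→x1→x3→City: bottleneck 3, flow now 3.
Augment Plant→x2→x3→City: bottleneck 3, flow now 6.
Augment Plant→x2→x4→City: bottleneck 2, flow now 8.
No augmenting path remains; maximum flow = 8.
By max-flow min-cut, the minimum cut capacity equals the max flow.
In the residual graph, reachable from Plant: {Plant}.
Min-cut edges: Plant→x1 (3), Plant→x2 (5); capacity 3 + 5 = 8.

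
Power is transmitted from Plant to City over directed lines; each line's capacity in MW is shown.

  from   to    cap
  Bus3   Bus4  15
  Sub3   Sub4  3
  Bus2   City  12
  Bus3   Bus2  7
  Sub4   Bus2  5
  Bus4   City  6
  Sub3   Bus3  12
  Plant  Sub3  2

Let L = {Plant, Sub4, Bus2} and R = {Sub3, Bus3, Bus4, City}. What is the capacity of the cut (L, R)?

14

Edges leaving {Plant, Sub4, Bus2}: Plant→Sub3 (2), Bus2→City (12).
Cut capacity = 2 + 12 = 14.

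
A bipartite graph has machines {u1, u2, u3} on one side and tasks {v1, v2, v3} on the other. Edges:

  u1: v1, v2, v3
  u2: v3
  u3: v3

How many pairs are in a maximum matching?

Unit-capacity flow: source→left, listed edges, right→sink; max matching = max flow.
Augmenting path u1→v1 (+1); matched 1.
Augmenting path u2→v3 (+1); matched 2.
No augmenting path remains; maximum matching = 2.
König certificate: {u1, v3} is a vertex cover of size 2 (every listed pair touches it), so no matching can be larger.

2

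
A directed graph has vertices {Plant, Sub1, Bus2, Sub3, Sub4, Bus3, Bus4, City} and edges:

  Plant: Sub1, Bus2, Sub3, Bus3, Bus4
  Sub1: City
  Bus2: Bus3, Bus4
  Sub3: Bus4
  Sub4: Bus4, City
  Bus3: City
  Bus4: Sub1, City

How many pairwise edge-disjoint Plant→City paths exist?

3

Assign every edge capacity 1; by Menger, the answer equals the max flow.
Path Plant→Sub1→City (+1); total 1.
Path Plant→Bus3→City (+1); total 2.
Path Plant→Bus4→City (+1); total 3.
No residual Plant→City path; max flow = 3.
Certifying cut of size 3: {Bus3→City, Bus4→City, Sub1→City}.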